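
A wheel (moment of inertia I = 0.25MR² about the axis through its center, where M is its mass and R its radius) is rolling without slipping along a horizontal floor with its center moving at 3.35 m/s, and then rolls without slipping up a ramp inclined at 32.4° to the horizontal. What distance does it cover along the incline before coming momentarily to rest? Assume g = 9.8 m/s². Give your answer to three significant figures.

d ≈ 1.34 m

With I = 0.25MR², the ratio k = I/(MR²) is 0.25.
Rolling without slipping gives ω = v/R, so the total kinetic energy is ½Mv² + ½Iω² = ½(1+k)Mv² = (5/8)Mv².
Setting this equal to Mgh gives the vertical rise h = (1+k)v₀²/(2g) = 1.25×3.35²/(2×9.8) = 0.7157 m.
Along the incline, d = h/sinθ = 0.7157/sin32.4° ≈ 1.34 m.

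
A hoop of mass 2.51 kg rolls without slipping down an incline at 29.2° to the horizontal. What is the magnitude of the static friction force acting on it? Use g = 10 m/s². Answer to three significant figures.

f ≈ 6.12 N

Here I = MR², so the shape factor k = I/(MR²) = 1.
Newton's second law down the slope: Mg sinθ − f = Ma. The torque equation fR = Iα (with α = a/R) gives f = kMa.
Combining, a = g sinθ/(1+k) and f = kMa = kMg sinθ/(1+k).
f = 1 × 2.51 × 10 × sin29.2° / 2 ≈ 6.12 N.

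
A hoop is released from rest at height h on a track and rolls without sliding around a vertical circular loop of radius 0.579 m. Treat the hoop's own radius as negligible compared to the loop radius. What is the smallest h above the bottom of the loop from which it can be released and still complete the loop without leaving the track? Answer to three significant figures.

h_min ≈ 1.74 m

Here I = MR², so the shape factor k = I/(MR²) = 1.
At the top, contact is just lost when gravity alone supplies the centripetal force: Mg = Mv_top²/r, i.e. v_top² = gr.
With ω = v/R, the kinetic energy at speed v is ½(1+k)Mv² = Mv².
Energy conservation from release (height h) to the top (height 2r): Mgh = Mg(2r) + M·gr.
Thus h_min = 2r + (1+k)r/2 = r(2 + 2/2) = 0.579 × 3 ≈ 1.74 m.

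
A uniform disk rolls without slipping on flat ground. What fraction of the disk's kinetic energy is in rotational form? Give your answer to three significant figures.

fraction ≈ 0.333

The moment of inertia is (1/2)MR², giving k ≡ I/(MR²) = 0.5.
Since ω = v/R, the translational part is ½Mv² and the rotational part is ½I(v/R)² = ½kMv²; the total is ½(1+k)Mv².
The rotational fraction is therefore k/(1+k) = 0.5/1.5 ≈ 0.333.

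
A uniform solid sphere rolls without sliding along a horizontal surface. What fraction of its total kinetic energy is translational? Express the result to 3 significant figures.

fraction ≈ 0.714

With I = (2/5)MR², the ratio k = I/(MR²) is 0.4.
Since ω = v/R, the translational part is ½Mv² and the rotational part is ½I(v/R)² = ½kMv²; the total is ½(1+k)Mv².
The translational fraction is therefore 1/(1+k) = 1/1.4 ≈ 0.714.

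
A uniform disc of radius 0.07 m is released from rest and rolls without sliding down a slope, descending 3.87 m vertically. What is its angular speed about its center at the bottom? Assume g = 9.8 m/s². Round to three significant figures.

ω ≈ 102 rad/s

With I = (1/2)MR², the ratio k = I/(MR²) is 0.5.
Since it rolls without slipping, ω = v/R and KE = ½Mv² + ½Iω² = ½(1+k)Mv² = (3/4)Mv².
Energy conservation Mgh = ½(1+k)Mv² gives v = √(2gh/(1+k)) = √(2 × 9.8 × 3.87 / 1.5) = 7.111 m/s.
The angular speed follows from ω = v/R = 7.111/0.07 ≈ 102 rad/s.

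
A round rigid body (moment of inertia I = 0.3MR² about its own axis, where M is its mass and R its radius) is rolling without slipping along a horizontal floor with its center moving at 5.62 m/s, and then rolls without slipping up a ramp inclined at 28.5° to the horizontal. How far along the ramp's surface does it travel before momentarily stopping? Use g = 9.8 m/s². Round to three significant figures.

d ≈ 4.39 m

The moment of inertia is 0.3MR², giving k ≡ I/(MR²) = 0.3.
The rolling condition ω = v/R makes the rotational term ½I(v/R)² = ½kMv², so KE_total = ½(1+k)Mv² = (13/20)Mv².
Setting this equal to Mgh gives the vertical rise h = (1+k)v₀²/(2g) = 1.3×5.62²/(2×9.8) = 2.095 m.
The distance along the slope is d = h/sinθ = 2.095/sin28.5° ≈ 4.39 m.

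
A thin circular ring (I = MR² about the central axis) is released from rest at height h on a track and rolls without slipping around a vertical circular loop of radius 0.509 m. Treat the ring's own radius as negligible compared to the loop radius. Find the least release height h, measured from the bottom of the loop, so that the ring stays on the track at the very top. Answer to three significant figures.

For this body I = MR², i.e. k = I/(MR²) = 1.
At the top of the loop, the minimum-contact condition is Mg = Mv_top²/r, so v_top² = gr.
With ω = v/R, the kinetic energy at speed v is ½(1+k)Mv² = Mv².
Energy conservation from release (height h) to the top (height 2r): Mgh = Mg(2r) + M·gr.
Thus h_min = 2r + (1+k)r/2 = r(2 + 2/2) = 0.509 × 3 ≈ 1.53 m.

h_min ≈ 1.53 m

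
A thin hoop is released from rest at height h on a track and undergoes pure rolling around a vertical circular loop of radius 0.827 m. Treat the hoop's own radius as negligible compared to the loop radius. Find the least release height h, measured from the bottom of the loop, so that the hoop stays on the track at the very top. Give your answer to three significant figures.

Here I = MR², so the shape factor k = I/(MR²) = 1.
At the top of the loop, the minimum-contact condition is Mg = Mv_top²/r, so v_top² = gr.
With ω = v/R, the kinetic energy at speed v is ½(1+k)Mv² = Mv².
Energy conservation from release (height h) to the top (height 2r): Mgh = Mg(2r) + M·gr.
Thus h_min = 2r + (1+k)r/2 = r(2 + 2/2) = 0.827 × 3 ≈ 2.48 m.

h_min ≈ 2.48 m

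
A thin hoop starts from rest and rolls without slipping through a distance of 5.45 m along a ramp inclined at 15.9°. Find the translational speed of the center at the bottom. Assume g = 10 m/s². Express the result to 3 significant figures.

v ≈ 3.86 m/s

With I = MR², the ratio k = I/(MR²) is 1.
Pure rolling means v = ωR; then KE = ½Mv² + ½I(v/R)² = ½(1+k)Mv² = Mv².
The vertical drop is h = L sinθ = 5.45 × sin15.9° = 1.493 m.
Setting Mgh = Mv² gives v = √(2gh/(1+k)) = √(2·10·1.493/2) ≈ 3.86 m/s.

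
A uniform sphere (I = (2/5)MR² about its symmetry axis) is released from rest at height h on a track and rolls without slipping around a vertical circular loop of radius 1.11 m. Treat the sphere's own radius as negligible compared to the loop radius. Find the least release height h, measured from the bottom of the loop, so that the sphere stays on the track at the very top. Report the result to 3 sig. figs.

h_min ≈ 3.00 m

With I = (2/5)MR², the ratio k = I/(MR²) is 0.4.
At the top of the loop, the minimum-contact condition is Mg = Mv_top²/r, so v_top² = gr.
With ω = v/R, the kinetic energy at speed v is ½(1+k)Mv² = (7/10)Mv².
Energy conservation from release (height h) to the top (height 2r): Mgh = Mg(2r) + (7/10)M·gr.
Thus h_min = 2r + (1+k)r/2 = r(2 + 1.4/2) = 1.11 × 2.7 ≈ 3.00 m.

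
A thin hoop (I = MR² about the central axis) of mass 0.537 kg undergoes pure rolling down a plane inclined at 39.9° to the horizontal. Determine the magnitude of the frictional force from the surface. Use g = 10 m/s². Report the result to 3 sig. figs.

The moment of inertia is MR², giving k ≡ I/(MR²) = 1.
Newton's second law down the slope: Mg sinθ − f = Ma. The torque equation fR = Iα (with α = a/R) gives f = kMa.
Combining, a = g sinθ/(1+k) and f = kMa = kMg sinθ/(1+k).
f = 1 × 0.537 × 10 × sin39.9° / 2 ≈ 1.72 N.

f ≈ 1.72 N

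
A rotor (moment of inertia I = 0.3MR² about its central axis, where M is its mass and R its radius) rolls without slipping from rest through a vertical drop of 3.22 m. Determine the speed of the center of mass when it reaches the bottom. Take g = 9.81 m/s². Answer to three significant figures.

Here I = 0.3MR², so the shape factor k = I/(MR²) = 0.3.
Since it rolls without slipping, ω = v/R and KE = ½Mv² + ½Iω² = ½(1+k)Mv² = (13/20)Mv².
Energy conservation: Mgh = (13/20)Mv², so v = √(2gh/(1+k)) = √(2 × 9.81 × 3.22 / 1.3) ≈ 6.97 m/s.

v ≈ 6.97 m/s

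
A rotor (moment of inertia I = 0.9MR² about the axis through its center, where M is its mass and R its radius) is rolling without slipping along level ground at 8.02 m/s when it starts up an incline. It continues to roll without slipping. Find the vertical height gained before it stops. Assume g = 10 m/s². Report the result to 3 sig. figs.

Here I = 0.9MR², so the shape factor k = I/(MR²) = 0.9.
Since it rolls without slipping, ω = v/R and KE = ½Mv² + ½Iω² = ½(1+k)Mv² = (19/20)Mv².
All of this converts to potential energy at the highest point: (19/20)Mv₀² = Mgh.
Thus h = (1+k)v₀²/(2g) = 1.9 × 8.02² / (2 × 10) ≈ 6.11 m.

h ≈ 6.11 m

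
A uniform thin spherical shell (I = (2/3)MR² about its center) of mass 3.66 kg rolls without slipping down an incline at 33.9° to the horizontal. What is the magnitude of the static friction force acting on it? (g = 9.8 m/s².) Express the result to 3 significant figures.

With I = (2/3)MR², the ratio k = I/(MR²) is 2/3.
Translational: Mg sinθ − f = Ma. Rotational about the CM: fR = Iα = kMRa, so f = kMa.
Combining, a = g sinθ/(1+k) and f = kMa = kMg sinθ/(1+k).
f = (2/3) × 3.66 × 9.8 × sin33.9° / 1.667 ≈ 8.00 N.

f ≈ 8.00 N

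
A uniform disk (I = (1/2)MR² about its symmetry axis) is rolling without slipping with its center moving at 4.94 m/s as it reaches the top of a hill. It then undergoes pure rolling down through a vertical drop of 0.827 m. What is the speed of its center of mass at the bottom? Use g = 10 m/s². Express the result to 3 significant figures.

v ≈ 5.95 m/s

With I = (1/2)MR², the ratio k = I/(MR²) is 0.5.
The rolling condition ω = v/R makes the rotational term ½I(v/R)² = ½kMv², so KE_total = ½(1+k)Mv² = (3/4)Mv².
Conserving energy between top and bottom: (3/4)Mv² = (3/4)Mv₀² + Mgh, hence v² = v₀² + 2gh/(1+k).
v = √(4.94² + 2×10×0.827/1.5) = √35.43 ≈ 5.95 m/s.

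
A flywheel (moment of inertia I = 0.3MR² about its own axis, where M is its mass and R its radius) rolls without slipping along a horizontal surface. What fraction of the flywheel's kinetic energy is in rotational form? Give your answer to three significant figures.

fraction ≈ 0.231

The moment of inertia is 0.3MR², giving k ≡ I/(MR²) = 0.3.
Since ω = v/R, the translational part is ½Mv² and the rotational part is ½I(v/R)² = ½kMv²; the total is ½(1+k)Mv².
The rotational fraction is therefore k/(1+k) = 0.3/1.3 ≈ 0.231.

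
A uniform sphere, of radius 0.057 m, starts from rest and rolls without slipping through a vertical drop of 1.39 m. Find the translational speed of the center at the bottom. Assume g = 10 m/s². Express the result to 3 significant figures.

Here I = (2/5)MR², so the shape factor k = I/(MR²) = 0.4.
The rolling condition ω = v/R makes the rotational term ½I(v/R)² = ½kMv², so KE_total = ½(1+k)Mv² = (7/10)Mv².
Energy conservation: Mgh = (7/10)Mv², so v = √(2gh/(1+k)) = √(2 × 10 × 1.39 / 1.4) ≈ 4.46 m/s.

v ≈ 4.46 m/s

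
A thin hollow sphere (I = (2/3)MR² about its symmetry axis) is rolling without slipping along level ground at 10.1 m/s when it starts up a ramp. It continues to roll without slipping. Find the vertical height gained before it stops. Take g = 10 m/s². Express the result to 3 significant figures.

For this body I = (2/3)MR², i.e. k = I/(MR²) = 2/3.
Rolling without slipping gives ω = v/R, so the total kinetic energy is ½Mv² + ½Iω² = ½(1+k)Mv² = (5/6)Mv².
At the top the kinetic energy is zero, so (5/6)Mv₀² = Mgh.
Thus h = (1+k)v₀²/(2g) = 1.667 × 10.1² / (2 × 10) ≈ 8.50 m.

h ≈ 8.50 m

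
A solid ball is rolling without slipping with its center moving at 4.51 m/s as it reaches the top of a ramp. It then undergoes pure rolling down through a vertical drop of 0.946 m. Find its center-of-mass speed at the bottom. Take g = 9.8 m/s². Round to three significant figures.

v ≈ 5.80 m/s

The moment of inertia is (2/5)MR², giving k ≡ I/(MR²) = 0.4.
Rolling without slipping gives ω = v/R, so the total kinetic energy is ½Mv² + ½Iω² = ½(1+k)Mv² = (7/10)Mv².
Energy conservation: (7/10)Mv₀² + Mgh = (7/10)Mv², so v² = v₀² + 2gh/(1+k).
v = √(4.51² + 2×9.8×0.946/1.4) = √33.58 ≈ 5.80 m/s.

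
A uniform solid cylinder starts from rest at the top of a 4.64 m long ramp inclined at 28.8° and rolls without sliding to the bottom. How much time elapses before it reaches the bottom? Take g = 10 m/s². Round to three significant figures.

For this body I = (1/2)MR², i.e. k = I/(MR²) = 0.5.
Along the incline Mg sinθ − f = Ma, and torque about the center fR = Iα = kMR²(a/R) gives f = kMa.
Hence a = g sinθ/(1+k) = 10×sin28.8°/1.5 = 3.212 m/s².
With constant a from rest, t = √(2L/a) = √(2·4.64/3.212) ≈ 1.70 s.

t ≈ 1.70 s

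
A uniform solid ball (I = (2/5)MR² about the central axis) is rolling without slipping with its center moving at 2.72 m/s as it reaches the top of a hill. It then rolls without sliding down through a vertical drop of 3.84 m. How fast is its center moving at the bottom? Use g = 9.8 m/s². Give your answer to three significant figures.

For this body I = (2/5)MR², i.e. k = I/(MR²) = 0.4.
The rolling condition ω = v/R makes the rotational term ½I(v/R)² = ½kMv², so KE_total = ½(1+k)Mv² = (7/10)Mv².
Energy conservation: (7/10)Mv₀² + Mgh = (7/10)Mv², so v² = v₀² + 2gh/(1+k).
v = √(2.72² + 2×9.8×3.84/1.4) = √61.16 ≈ 7.82 m/s.

v ≈ 7.82 m/s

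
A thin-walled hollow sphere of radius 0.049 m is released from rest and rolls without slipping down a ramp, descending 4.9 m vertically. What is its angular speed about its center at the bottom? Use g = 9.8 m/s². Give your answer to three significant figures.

ω ≈ 155 rad/s

The moment of inertia is (2/3)MR², giving k ≡ I/(MR²) = 2/3.
Pure rolling means v = ωR; then KE = ½Mv² + ½I(v/R)² = ½(1+k)Mv² = (5/6)Mv².
Energy conservation Mgh = ½(1+k)Mv² gives v = √(2gh/(1+k)) = √(2 × 9.8 × 4.9 / 1.667) = 7.591 m/s.
Then ω = v/R = 7.591 / 0.049 ≈ 155 rad/s.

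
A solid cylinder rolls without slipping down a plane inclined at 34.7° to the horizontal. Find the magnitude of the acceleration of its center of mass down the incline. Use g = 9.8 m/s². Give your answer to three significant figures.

For this body I = (1/2)MR², i.e. k = I/(MR²) = 0.5.
Translational: Mg sinθ − f = Ma. Rotational about the CM: fR = Iα = kMRa, so f = kMa.
Eliminating f: Mg sinθ = (1+k)Ma, so a = g sinθ/(1+k) = 9.8 × sin34.7° / 1.5 ≈ 3.72 m/s².

a ≈ 3.72 m/s²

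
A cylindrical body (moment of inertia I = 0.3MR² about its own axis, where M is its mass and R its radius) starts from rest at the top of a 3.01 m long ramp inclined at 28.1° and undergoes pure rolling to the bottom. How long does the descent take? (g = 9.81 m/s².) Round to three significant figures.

t ≈ 1.30 s

The moment of inertia is 0.3MR², giving k ≡ I/(MR²) = 0.3.
Translational: Mg sinθ − f = Ma. Rotational about the CM: fR = Iα = kMRa, so f = kMa.
Hence a = g sinθ/(1+k) = 9.81×sin28.1°/1.3 = 3.554 m/s².
Starting from rest, L = ½at², so t = √(2L/a) = √(2×3.01/3.554) ≈ 1.30 s.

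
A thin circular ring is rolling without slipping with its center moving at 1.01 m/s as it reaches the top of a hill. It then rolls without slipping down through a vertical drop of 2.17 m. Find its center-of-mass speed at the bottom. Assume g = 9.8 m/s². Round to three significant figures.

Here I = MR², so the shape factor k = I/(MR²) = 1.
Since it rolls without slipping, ω = v/R and KE = ½Mv² + ½Iω² = ½(1+k)Mv² = Mv².
Conserving energy between top and bottom: Mv² = Mv₀² + Mgh, hence v² = v₀² + 2gh/(1+k).
v = √(1.01² + 2×9.8×2.17/2) = √22.29 ≈ 4.72 m/s.

v ≈ 4.72 m/s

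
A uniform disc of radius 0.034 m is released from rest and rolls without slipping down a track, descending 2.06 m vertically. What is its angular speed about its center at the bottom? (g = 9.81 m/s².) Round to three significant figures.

ω ≈ 153 rad/s

With I = (1/2)MR², the ratio k = I/(MR²) is 0.5.
The rolling condition ω = v/R makes the rotational term ½I(v/R)² = ½kMv², so KE_total = ½(1+k)Mv² = (3/4)Mv².
Energy conservation Mgh = ½(1+k)Mv² gives v = √(2gh/(1+k)) = √(2 × 9.81 × 2.06 / 1.5) = 5.191 m/s.
The angular speed follows from ω = v/R = 5.191/0.034 ≈ 153 rad/s.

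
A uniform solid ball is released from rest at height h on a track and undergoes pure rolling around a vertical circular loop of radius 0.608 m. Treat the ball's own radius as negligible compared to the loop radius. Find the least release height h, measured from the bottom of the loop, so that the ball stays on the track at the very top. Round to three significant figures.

h_min ≈ 1.64 m

With I = (2/5)MR², the ratio k = I/(MR²) is 0.4.
At the top of the loop, the minimum-contact condition is Mg = Mv_top²/r, so v_top² = gr.
With ω = v/R, the kinetic energy at speed v is ½(1+k)Mv² = (7/10)Mv².
Energy conservation from release (height h) to the top (height 2r): Mgh = Mg(2r) + (7/10)M·gr.
Thus h_min = 2r + (1+k)r/2 = r(2 + 1.4/2) = 0.608 × 2.7 ≈ 1.64 m.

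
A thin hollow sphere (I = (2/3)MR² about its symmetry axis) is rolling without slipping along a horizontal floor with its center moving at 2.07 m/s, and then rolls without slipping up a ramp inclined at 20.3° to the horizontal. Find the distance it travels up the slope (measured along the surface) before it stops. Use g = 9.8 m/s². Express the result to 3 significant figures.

With I = (2/3)MR², the ratio k = I/(MR²) is 2/3.
The rolling condition ω = v/R makes the rotational term ½I(v/R)² = ½kMv², so KE_total = ½(1+k)Mv² = (5/6)Mv².
Setting this equal to Mgh gives the vertical rise h = (1+k)v₀²/(2g) = 1.667×2.07²/(2×9.8) = 0.3644 m.
The distance along the slope is d = h/sinθ = 0.3644/sin20.3° ≈ 1.05 m.

d ≈ 1.05 m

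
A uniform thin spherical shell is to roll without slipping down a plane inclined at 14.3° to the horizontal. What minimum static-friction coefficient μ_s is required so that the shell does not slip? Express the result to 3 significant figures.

Here I = (2/3)MR², so the shape factor k = I/(MR²) = 2/3.
Newton's second law down the slope: Mg sinθ − f = Ma. The torque equation fR = Iα (with α = a/R) gives f = kMa.
These give a = g sinθ/(1+k) and the required friction f = kMg sinθ/(1+k).
With N = Mg cosθ, the no-slip condition f ≤ μN gives μ_min = f/N = k tanθ/(1+k).
μ_min = (2/3) × tan14.3° / 1.667 ≈ 0.102.

μ_min ≈ 0.102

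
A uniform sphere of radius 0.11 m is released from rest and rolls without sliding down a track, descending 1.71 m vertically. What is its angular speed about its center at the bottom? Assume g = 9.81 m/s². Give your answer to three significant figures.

ω ≈ 44.5 rad/s

For this body I = (2/5)MR², i.e. k = I/(MR²) = 0.4.
Pure rolling means v = ωR; then KE = ½Mv² + ½I(v/R)² = ½(1+k)Mv² = (7/10)Mv².
Energy conservation Mgh = ½(1+k)Mv² gives v = √(2gh/(1+k)) = √(2 × 9.81 × 1.71 / 1.4) = 4.895 m/s.
Then ω = v/R = 4.895 / 0.11 ≈ 44.5 rad/s.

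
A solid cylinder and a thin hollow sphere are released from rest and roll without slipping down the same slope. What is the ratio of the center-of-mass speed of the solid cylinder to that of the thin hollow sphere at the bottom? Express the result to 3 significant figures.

v_ratio ≈ 1.05

Each satisfies Mgh = ½(1+k)Mv² with k = I/(MR²), so v ∝ 1/√(1+k).
For the solid cylinder k = 0.5; for the thin hollow sphere k = 2/3.
v₁/v₂ = √((1+k₂)/(1+k₁)) = √(1.667/1.5) ≈ 1.05.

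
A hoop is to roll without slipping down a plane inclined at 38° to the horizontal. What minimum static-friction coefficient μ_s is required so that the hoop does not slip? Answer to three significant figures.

μ_min ≈ 0.391

With I = MR², the ratio k = I/(MR²) is 1.
Along the incline Mg sinθ − f = Ma, and torque about the center fR = Iα = kMR²(a/R) gives f = kMa.
These give a = g sinθ/(1+k) and the required friction f = kMg sinθ/(1+k).
The normal force is N = Mg cosθ, so μ_min = f/N = k tanθ/(1+k).
μ_min = 1 × tan38° / 2 ≈ 0.391.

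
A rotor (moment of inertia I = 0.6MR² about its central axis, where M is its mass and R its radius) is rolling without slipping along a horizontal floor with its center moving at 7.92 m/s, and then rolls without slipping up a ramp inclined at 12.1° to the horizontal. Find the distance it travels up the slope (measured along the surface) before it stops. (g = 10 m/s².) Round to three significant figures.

For this body I = 0.6MR², i.e. k = I/(MR²) = 0.6.
The rolling condition ω = v/R makes the rotational term ½I(v/R)² = ½kMv², so KE_total = ½(1+k)Mv² = (4/5)Mv².
Setting this equal to Mgh gives the vertical rise h = (1+k)v₀²/(2g) = 1.6×7.92²/(2×10) = 5.018 m.
The distance along the slope is d = h/sinθ = 5.018/sin12.1° ≈ 23.9 m.

d ≈ 23.9 m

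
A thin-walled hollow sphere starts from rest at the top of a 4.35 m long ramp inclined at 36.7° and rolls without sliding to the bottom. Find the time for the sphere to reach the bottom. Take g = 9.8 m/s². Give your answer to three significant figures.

t ≈ 1.57 s

With I = (2/3)MR², the ratio k = I/(MR²) is 2/3.
Newton's second law down the slope: Mg sinθ − f = Ma. The torque equation fR = Iα (with α = a/R) gives f = kMa.
Hence a = g sinθ/(1+k) = 9.8×sin36.7°/1.667 = 3.514 m/s².
Starting from rest, L = ½at², so t = √(2L/a) = √(2×4.35/3.514) ≈ 1.57 s.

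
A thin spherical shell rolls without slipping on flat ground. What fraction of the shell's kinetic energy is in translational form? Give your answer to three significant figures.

fraction ≈ 0.600

The moment of inertia is (2/3)MR², giving k ≡ I/(MR²) = 2/3.
With ω = v/R, KE_trans = ½Mv² and KE_rot = ½Iω² = ½kMv², so KE_total = ½(1+k)Mv².
The translational fraction is therefore 1/(1+k) = 1/1.667 ≈ 0.600.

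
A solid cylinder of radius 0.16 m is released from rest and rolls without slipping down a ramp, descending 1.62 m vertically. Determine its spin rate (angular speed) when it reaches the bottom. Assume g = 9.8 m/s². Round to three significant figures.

ω ≈ 28.8 rad/s

With I = (1/2)MR², the ratio k = I/(MR²) is 0.5.
Since it rolls without slipping, ω = v/R and KE = ½Mv² + ½Iω² = ½(1+k)Mv² = (3/4)Mv².
Energy conservation Mgh = ½(1+k)Mv² gives v = √(2gh/(1+k)) = √(2 × 9.8 × 1.62 / 1.5) = 4.601 m/s.
The angular speed follows from ω = v/R = 4.601/0.16 ≈ 28.8 rad/s.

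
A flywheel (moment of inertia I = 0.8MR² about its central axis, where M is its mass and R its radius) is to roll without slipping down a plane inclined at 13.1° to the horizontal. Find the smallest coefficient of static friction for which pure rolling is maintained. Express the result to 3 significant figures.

Here I = 0.8MR², so the shape factor k = I/(MR²) = 0.8.
Newton's second law down the slope: Mg sinθ − f = Ma. The torque equation fR = Iα (with α = a/R) gives f = kMa.
These give a = g sinθ/(1+k) and the required friction f = kMg sinθ/(1+k).
With N = Mg cosθ, the no-slip condition f ≤ μN gives μ_min = f/N = k tanθ/(1+k).
μ_min = 0.8 × tan13.1° / 1.8 ≈ 0.103.

μ_min ≈ 0.103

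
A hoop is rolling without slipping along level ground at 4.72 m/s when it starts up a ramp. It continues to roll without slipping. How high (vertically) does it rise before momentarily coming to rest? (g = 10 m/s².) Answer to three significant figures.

For this body I = MR², i.e. k = I/(MR²) = 1.
Since it rolls without slipping, ω = v/R and KE = ½Mv² + ½Iω² = ½(1+k)Mv² = Mv².
All of this converts to potential energy at the highest point: Mv₀² = Mgh.
Thus h = (1+k)v₀²/(2g) = 2 × 4.72² / (2 × 10) ≈ 2.23 m.

h ≈ 2.23 m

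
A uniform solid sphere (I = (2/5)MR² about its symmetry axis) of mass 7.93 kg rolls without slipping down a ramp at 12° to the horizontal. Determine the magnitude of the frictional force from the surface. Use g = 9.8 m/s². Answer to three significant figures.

f ≈ 4.62 N

Here I = (2/5)MR², so the shape factor k = I/(MR²) = 0.4.
Along the incline Mg sinθ − f = Ma, and torque about the center fR = Iα = kMR²(a/R) gives f = kMa.
Combining, a = g sinθ/(1+k) and f = kMa = kMg sinθ/(1+k).
f = 0.4 × 7.93 × 9.8 × sin12° / 1.4 ≈ 4.62 N.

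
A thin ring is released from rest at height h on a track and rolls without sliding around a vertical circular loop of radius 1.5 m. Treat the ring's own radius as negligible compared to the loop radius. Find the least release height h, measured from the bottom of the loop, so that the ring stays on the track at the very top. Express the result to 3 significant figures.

h_min ≈ 4.50 m

The moment of inertia is MR², giving k ≡ I/(MR²) = 1.
At the top, contact is just lost when gravity alone supplies the centripetal force: Mg = Mv_top²/r, i.e. v_top² = gr.
With ω = v/R, the kinetic energy at speed v is ½(1+k)Mv² = Mv².
Energy conservation from release (height h) to the top (height 2r): Mgh = Mg(2r) + M·gr.
Thus h_min = 2r + (1+k)r/2 = r(2 + 2/2) = 1.5 × 3 ≈ 4.50 m.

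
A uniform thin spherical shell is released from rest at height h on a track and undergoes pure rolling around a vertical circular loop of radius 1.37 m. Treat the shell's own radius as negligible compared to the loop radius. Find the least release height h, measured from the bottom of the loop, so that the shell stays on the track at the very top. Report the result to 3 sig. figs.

The moment of inertia is (2/3)MR², giving k ≡ I/(MR²) = 2/3.
At the top, contact is just lost when gravity alone supplies the centripetal force: Mg = Mv_top²/r, i.e. v_top² = gr.
With ω = v/R, the kinetic energy at speed v is ½(1+k)Mv² = (5/6)Mv².
Energy conservation from release (height h) to the top (height 2r): Mgh = Mg(2r) + (5/6)M·gr.
Thus h_min = 2r + (1+k)r/2 = r(2 + 1.667/2) = 1.37 × 2.833 ≈ 3.88 m.

h_min ≈ 3.88 m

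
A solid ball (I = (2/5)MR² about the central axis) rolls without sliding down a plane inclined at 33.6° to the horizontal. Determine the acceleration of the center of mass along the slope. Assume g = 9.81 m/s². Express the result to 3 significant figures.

a ≈ 3.88 m/s²

With I = (2/5)MR², the ratio k = I/(MR²) is 0.4.
Along the incline Mg sinθ − f = Ma, and torque about the center fR = Iα = kMR²(a/R) gives f = kMa.
Eliminating f: Mg sinθ = (1+k)Ma, so a = g sinθ/(1+k) = 9.81 × sin33.6° / 1.4 ≈ 3.88 m/s².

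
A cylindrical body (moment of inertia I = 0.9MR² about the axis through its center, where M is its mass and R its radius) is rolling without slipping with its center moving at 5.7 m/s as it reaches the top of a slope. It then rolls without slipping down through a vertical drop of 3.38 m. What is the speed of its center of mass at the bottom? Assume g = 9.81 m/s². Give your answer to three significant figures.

With I = 0.9MR², the ratio k = I/(MR²) is 0.9.
Rolling without slipping gives ω = v/R, so the total kinetic energy is ½Mv² + ½Iω² = ½(1+k)Mv² = (19/20)Mv².
Conserving energy between top and bottom: (19/20)Mv² = (19/20)Mv₀² + Mgh, hence v² = v₀² + 2gh/(1+k).
v = √(5.7² + 2×9.81×3.38/1.9) = √67.39 ≈ 8.21 m/s.

v ≈ 8.21 m/s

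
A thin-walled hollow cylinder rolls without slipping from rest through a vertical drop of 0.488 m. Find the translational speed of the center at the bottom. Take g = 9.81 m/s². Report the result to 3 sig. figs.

For this body I = MR², i.e. k = I/(MR²) = 1.
The rolling condition ω = v/R makes the rotational term ½I(v/R)² = ½kMv², so KE_total = ½(1+k)Mv² = Mv².
Energy conservation: Mgh = Mv², so v = √(2gh/(1+k)) = √(2 × 9.81 × 0.488 / 2) ≈ 2.19 m/s.

v ≈ 2.19 m/s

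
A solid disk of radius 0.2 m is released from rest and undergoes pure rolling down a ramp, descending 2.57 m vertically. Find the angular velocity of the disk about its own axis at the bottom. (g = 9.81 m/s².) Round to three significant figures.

The moment of inertia is (1/2)MR², giving k ≡ I/(MR²) = 0.5.
Since it rolls without slipping, ω = v/R and KE = ½Mv² + ½Iω² = ½(1+k)Mv² = (3/4)Mv².
Energy conservation Mgh = ½(1+k)Mv² gives v = √(2gh/(1+k)) = √(2 × 9.81 × 2.57 / 1.5) = 5.798 m/s.
Then ω = v/R = 5.798 / 0.2 ≈ 29.0 rad/s.

ω ≈ 29.0 rad/s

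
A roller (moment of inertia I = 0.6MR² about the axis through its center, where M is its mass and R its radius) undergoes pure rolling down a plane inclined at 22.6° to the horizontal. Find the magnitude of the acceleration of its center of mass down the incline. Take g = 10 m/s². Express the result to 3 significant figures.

With I = 0.6MR², the ratio k = I/(MR²) is 0.6.
Along the incline Mg sinθ − f = Ma, and torque about the center fR = Iα = kMR²(a/R) gives f = kMa.
Eliminating f: Mg sinθ = (1+k)Ma, so a = g sinθ/(1+k) = 10 × sin22.6° / 1.6 ≈ 2.40 m/s².

a ≈ 2.40 m/s²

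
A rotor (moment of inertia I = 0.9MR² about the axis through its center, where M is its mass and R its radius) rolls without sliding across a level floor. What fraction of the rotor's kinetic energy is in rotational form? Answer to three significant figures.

fraction ≈ 0.474

With I = 0.9MR², the ratio k = I/(MR²) is 0.9.
With ω = v/R, KE_trans = ½Mv² and KE_rot = ½Iω² = ½kMv², so KE_total = ½(1+k)Mv².
The rotational fraction is therefore k/(1+k) = 0.9/1.9 ≈ 0.474.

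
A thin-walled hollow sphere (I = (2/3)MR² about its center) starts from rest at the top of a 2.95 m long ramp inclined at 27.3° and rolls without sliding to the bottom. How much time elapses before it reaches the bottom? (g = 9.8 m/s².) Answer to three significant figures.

t ≈ 1.48 s

With I = (2/3)MR², the ratio k = I/(MR²) is 2/3.
Newton's second law down the slope: Mg sinθ − f = Ma. The torque equation fR = Iα (with α = a/R) gives f = kMa.
Hence a = g sinθ/(1+k) = 9.8×sin27.3°/1.667 = 2.697 m/s².
With constant a from rest, t = √(2L/a) = √(2·2.95/2.697) ≈ 1.48 s.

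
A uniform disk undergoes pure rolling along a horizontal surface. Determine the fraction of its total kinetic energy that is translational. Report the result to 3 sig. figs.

Here I = (1/2)MR², so the shape factor k = I/(MR²) = 0.5.
Since ω = v/R, the translational part is ½Mv² and the rotational part is ½I(v/R)² = ½kMv²; the total is ½(1+k)Mv².
The translational fraction is therefore 1/(1+k) = 1/1.5 ≈ 0.667.

fraction ≈ 0.667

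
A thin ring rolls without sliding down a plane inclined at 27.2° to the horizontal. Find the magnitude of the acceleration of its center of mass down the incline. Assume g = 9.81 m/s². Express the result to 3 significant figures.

a ≈ 2.24 m/s²

For this body I = MR², i.e. k = I/(MR²) = 1.
Along the incline Mg sinθ − f = Ma, and torque about the center fR = Iα = kMR²(a/R) gives f = kMa.
Eliminating f: Mg sinθ = (1+k)Ma, so a = g sinθ/(1+k) = 9.81 × sin27.2° / 2 ≈ 2.24 m/s².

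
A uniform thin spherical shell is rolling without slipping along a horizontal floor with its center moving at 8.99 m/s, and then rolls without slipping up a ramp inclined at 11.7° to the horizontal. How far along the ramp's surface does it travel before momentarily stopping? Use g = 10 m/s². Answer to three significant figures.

d ≈ 33.2 m

For this body I = (2/3)MR², i.e. k = I/(MR²) = 2/3.
The rolling condition ω = v/R makes the rotational term ½I(v/R)² = ½kMv², so KE_total = ½(1+k)Mv² = (5/6)Mv².
Setting this equal to Mgh gives the vertical rise h = (1+k)v₀²/(2g) = 1.667×8.99²/(2×10) = 6.735 m.
Along the incline, d = h/sinθ = 6.735/sin11.7° ≈ 33.2 m.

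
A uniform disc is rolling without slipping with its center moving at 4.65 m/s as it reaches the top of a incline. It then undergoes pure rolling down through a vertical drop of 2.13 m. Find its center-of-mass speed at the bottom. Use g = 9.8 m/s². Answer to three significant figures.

Here I = (1/2)MR², so the shape factor k = I/(MR²) = 0.5.
The rolling condition ω = v/R makes the rotational term ½I(v/R)² = ½kMv², so KE_total = ½(1+k)Mv² = (3/4)Mv².
Energy conservation: (3/4)Mv₀² + Mgh = (3/4)Mv², so v² = v₀² + 2gh/(1+k).
v = √(4.65² + 2×9.8×2.13/1.5) = √49.45 ≈ 7.03 m/s.

v ≈ 7.03 m/s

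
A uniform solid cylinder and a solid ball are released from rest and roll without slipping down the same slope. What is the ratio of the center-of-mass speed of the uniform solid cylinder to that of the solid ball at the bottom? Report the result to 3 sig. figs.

Each satisfies Mgh = ½(1+k)Mv² with k = I/(MR²), so v ∝ 1/√(1+k).
For the uniform solid cylinder k = 0.5; for the solid ball k = 0.4.
v₁/v₂ = √((1+k₂)/(1+k₁)) = √(1.4/1.5) ≈ 0.966.

v_ratio ≈ 0.966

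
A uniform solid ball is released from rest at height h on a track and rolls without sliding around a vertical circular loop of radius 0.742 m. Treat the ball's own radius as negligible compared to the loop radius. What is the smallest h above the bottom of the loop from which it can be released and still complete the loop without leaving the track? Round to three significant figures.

The moment of inertia is (2/5)MR², giving k ≡ I/(MR²) = 0.4.
At the top of the loop, the minimum-contact condition is Mg = Mv_top²/r, so v_top² = gr.
With ω = v/R, the kinetic energy at speed v is ½(1+k)Mv² = (7/10)Mv².
Energy conservation from release (height h) to the top (height 2r): Mgh = Mg(2r) + (7/10)M·gr.
Thus h_min = 2r + (1+k)r/2 = r(2 + 1.4/2) = 0.742 × 2.7 ≈ 2.00 m.

h_min ≈ 2.00 m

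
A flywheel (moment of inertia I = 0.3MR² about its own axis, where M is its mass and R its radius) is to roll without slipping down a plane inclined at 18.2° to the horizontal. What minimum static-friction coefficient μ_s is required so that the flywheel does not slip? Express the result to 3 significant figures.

μ_min ≈ 0.0759

For this body I = 0.3MR², i.e. k = I/(MR²) = 0.3.
Translational: Mg sinθ − f = Ma. Rotational about the CM: fR = Iα = kMRa, so f = kMa.
These give a = g sinθ/(1+k) and the required friction f = kMg sinθ/(1+k).
With N = Mg cosθ, the no-slip condition f ≤ μN gives μ_min = f/N = k tanθ/(1+k).
μ_min = 0.3 × tan18.2° / 1.3 ≈ 0.0759.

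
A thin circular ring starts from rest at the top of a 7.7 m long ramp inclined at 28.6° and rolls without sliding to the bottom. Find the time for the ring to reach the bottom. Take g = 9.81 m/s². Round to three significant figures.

t ≈ 2.56 s

Here I = MR², so the shape factor k = I/(MR²) = 1.
Translational: Mg sinθ − f = Ma. Rotational about the CM: fR = Iα = kMRa, so f = kMa.
Hence a = g sinθ/(1+k) = 9.81×sin28.6°/2 = 2.348 m/s².
With constant a from rest, t = √(2L/a) = √(2·7.7/2.348) ≈ 2.56 s.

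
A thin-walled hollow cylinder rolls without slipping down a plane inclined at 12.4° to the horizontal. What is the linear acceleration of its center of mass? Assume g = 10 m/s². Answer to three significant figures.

For this body I = MR², i.e. k = I/(MR²) = 1.
Translational: Mg sinθ − f = Ma. Rotational about the CM: fR = Iα = kMRa, so f = kMa.
Eliminating f: Mg sinθ = (1+k)Ma, so a = g sinθ/(1+k) = 10 × sin12.4° / 2 ≈ 1.07 m/s².

a ≈ 1.07 m/s²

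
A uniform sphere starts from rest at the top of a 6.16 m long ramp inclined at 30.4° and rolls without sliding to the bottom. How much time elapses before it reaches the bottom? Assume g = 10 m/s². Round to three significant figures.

t ≈ 1.85 s

With I = (2/5)MR², the ratio k = I/(MR²) is 0.4.
Translational: Mg sinθ − f = Ma. Rotational about the CM: fR = Iα = kMRa, so f = kMa.
Hence a = g sinθ/(1+k) = 10×sin30.4°/1.4 = 3.615 m/s².
Starting from rest, L = ½at², so t = √(2L/a) = √(2×6.16/3.615) ≈ 1.85 s.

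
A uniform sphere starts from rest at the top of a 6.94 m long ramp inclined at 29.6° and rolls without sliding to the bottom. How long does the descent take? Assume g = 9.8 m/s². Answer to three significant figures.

With I = (2/5)MR², the ratio k = I/(MR²) is 0.4.
Newton's second law down the slope: Mg sinθ − f = Ma. The torque equation fR = Iα (with α = a/R) gives f = kMa.
Hence a = g sinθ/(1+k) = 9.8×sin29.6°/1.4 = 3.458 m/s².
Starting from rest, L = ½at², so t = √(2L/a) = √(2×6.94/3.458) ≈ 2.00 s.

t ≈ 2.00 s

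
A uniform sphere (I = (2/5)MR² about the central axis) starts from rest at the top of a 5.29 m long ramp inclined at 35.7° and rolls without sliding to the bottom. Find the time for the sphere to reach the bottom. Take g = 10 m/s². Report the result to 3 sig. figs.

With I = (2/5)MR², the ratio k = I/(MR²) is 0.4.
Along the incline Mg sinθ − f = Ma, and torque about the center fR = Iα = kMR²(a/R) gives f = kMa.
Hence a = g sinθ/(1+k) = 10×sin35.7°/1.4 = 4.168 m/s².
With constant a from rest, t = √(2L/a) = √(2·5.29/4.168) ≈ 1.59 s.

t ≈ 1.59 s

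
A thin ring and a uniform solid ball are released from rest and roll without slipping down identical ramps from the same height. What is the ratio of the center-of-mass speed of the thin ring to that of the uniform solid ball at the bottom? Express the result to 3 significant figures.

Each satisfies Mgh = ½(1+k)Mv² with k = I/(MR²), so v ∝ 1/√(1+k).
For the thin ring k = 1; for the uniform solid ball k = 0.4.
v₁/v₂ = √((1+k₂)/(1+k₁)) = √(1.4/2) ≈ 0.837.

v_ratio ≈ 0.837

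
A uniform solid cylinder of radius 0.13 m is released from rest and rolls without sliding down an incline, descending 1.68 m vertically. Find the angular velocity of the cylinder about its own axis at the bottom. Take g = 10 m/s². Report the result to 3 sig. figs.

With I = (1/2)MR², the ratio k = I/(MR²) is 0.5.
The rolling condition ω = v/R makes the rotational term ½I(v/R)² = ½kMv², so KE_total = ½(1+k)Mv² = (3/4)Mv².
Energy conservation Mgh = ½(1+k)Mv² gives v = √(2gh/(1+k)) = √(2 × 10 × 1.68 / 1.5) = 4.733 m/s.
Then ω = v/R = 4.733 / 0.13 ≈ 36.4 rad/s.

ω ≈ 36.4 rad/s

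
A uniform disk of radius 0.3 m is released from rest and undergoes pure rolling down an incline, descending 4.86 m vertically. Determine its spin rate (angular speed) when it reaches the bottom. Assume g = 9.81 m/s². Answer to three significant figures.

For this body I = (1/2)MR², i.e. k = I/(MR²) = 0.5.
Rolling without slipping gives ω = v/R, so the total kinetic energy is ½Mv² + ½Iω² = ½(1+k)Mv² = (3/4)Mv².
Energy conservation Mgh = ½(1+k)Mv² gives v = √(2gh/(1+k)) = √(2 × 9.81 × 4.86 / 1.5) = 7.973 m/s.
The angular speed follows from ω = v/R = 7.973/0.3 ≈ 26.6 rad/s.

ω ≈ 26.6 rad/s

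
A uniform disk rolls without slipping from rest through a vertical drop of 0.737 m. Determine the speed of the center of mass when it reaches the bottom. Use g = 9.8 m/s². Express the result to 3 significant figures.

The moment of inertia is (1/2)MR², giving k ≡ I/(MR²) = 0.5.
Pure rolling means v = ωR; then KE = ½Mv² + ½I(v/R)² = ½(1+k)Mv² = (3/4)Mv².
Energy conservation: Mgh = (3/4)Mv², so v = √(2gh/(1+k)) = √(2 × 9.8 × 0.737 / 1.5) ≈ 3.10 m/s.

v ≈ 3.10 m/s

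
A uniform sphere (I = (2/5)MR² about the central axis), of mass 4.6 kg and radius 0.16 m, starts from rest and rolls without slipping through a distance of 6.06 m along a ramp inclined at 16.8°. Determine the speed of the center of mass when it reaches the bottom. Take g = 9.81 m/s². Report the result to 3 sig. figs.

Here I = (2/5)MR², so the shape factor k = I/(MR²) = 0.4.
Rolling without slipping gives ω = v/R, so the total kinetic energy is ½Mv² + ½Iω² = ½(1+k)Mv² = (7/10)Mv².
The vertical drop is h = L sinθ = 6.06 × sin16.8° = 1.752 m.
Energy conservation: Mgh = (7/10)Mv², so v = √(2gh/(1+k)) = √(2 × 9.81 × 1.752 / 1.4) ≈ 4.95 m/s.

v ≈ 4.95 m/s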